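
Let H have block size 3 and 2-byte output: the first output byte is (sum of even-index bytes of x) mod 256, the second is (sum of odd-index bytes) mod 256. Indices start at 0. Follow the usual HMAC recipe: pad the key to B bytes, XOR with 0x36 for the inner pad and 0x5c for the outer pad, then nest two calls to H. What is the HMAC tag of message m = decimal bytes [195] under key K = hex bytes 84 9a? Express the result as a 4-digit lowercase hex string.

Key hex bytes 84 9a is 2 bytes ≤ B = 3; zero-pad to 3 bytes: K' = 84 9a 00.
K' ⊕ ipad = b2 ac 36.  K' ⊕ opad = d8 c6 5c.
Inner input = (K'⊕ipad) ∥ m = b2 ac 36 ∥ c3.
Inner hash: even-index sum = 232 mod 256 = 232; odd-index sum = 367 mod 256 = 111 → e8 6f.
Outer input = (K'⊕opad) ∥ inner = d8 c6 5c ∥ e8 6f.
Outer hash (tag): even-index sum = 419 mod 256 = 163; odd-index sum = 430 mod 256 = 174 → a3 ae.

a3ae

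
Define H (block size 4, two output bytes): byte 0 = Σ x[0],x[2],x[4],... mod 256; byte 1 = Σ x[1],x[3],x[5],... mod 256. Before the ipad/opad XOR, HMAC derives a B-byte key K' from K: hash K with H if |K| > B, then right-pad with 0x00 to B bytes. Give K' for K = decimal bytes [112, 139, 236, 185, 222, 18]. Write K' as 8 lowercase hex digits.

|K| = 6 > B = 4, so first hash the key.
H(K): even-index sum = 570 mod 256 = 58; odd-index sum = 342 mod 256 = 86 → 3a 56.
Zero-pad H(K) = 3a 56 to 4 bytes: K' = 3a 56 00 00.

3a560000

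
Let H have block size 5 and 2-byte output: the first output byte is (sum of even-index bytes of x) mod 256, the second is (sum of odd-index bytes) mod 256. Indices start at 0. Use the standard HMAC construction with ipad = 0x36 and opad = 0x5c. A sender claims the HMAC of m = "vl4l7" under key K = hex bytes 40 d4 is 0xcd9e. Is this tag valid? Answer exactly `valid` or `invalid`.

Key hex bytes 40 d4 is 2 bytes ≤ B = 5; zero-pad to 5 bytes: K' = 40 d4 00 00 00.
K' ⊕ ipad = 76 e2 36 36 36; K' ⊕ opad = 1c 88 5c 5c 5c.
Inner hash: even-index sum = 442 mod 256 = 186; odd-index sum = 505 mod 256 = 249 → ba f9.
Outer hash (recomputed tag): even-index sum = 461 mod 256 = 205; odd-index sum = 414 mod 256 = 158 → cd 9e.
Recomputed tag = cd9e; claimed = cd9e → match.

valid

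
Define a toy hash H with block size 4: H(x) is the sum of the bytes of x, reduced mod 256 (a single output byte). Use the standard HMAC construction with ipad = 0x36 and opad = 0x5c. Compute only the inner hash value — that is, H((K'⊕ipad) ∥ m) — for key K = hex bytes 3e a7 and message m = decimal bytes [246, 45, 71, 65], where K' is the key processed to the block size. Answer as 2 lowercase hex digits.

Key hex bytes 3e a7 is 2 bytes ≤ B = 4; zero-pad to 4 bytes: K' = 3e a7 00 00.
K' ⊕ ipad = 08 91 36 36.
Inner input = 08 91 36 36 ∥ f6 2d 47 41.
Inner hash: sum = 8+145+54+54+246+45+71+65 = 688; mod 256 = 176 → b0.

b0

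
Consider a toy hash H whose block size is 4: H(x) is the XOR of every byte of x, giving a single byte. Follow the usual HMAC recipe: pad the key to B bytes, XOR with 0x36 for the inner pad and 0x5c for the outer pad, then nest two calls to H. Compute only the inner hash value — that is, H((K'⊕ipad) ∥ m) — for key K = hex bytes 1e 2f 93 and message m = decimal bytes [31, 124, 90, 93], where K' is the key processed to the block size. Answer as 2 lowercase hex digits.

c6

Key hex bytes 1e 2f 93 is 3 bytes ≤ B = 4; zero-pad to 4 bytes: K' = 1e 2f 93 00.
K' ⊕ ipad = 28 19 a5 36.
Inner input = 28 19 a5 36 ∥ 1f 7c 5a 5d.
Inner hash: XOR 28⊕19⊕a5⊕36⊕1f⊕7c⊕5a⊕5d = c6.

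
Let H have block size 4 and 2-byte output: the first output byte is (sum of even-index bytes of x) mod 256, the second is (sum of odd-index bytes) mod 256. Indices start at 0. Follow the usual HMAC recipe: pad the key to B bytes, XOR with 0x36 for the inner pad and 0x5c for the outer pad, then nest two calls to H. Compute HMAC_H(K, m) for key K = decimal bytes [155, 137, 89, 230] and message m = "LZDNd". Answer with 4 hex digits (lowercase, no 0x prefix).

dcc6

Key decimal bytes [155, 137, 89, 230] = 9b 89 59 e6 is exactly B = 4 bytes: K' = 9b 89 59 e6.
K' ⊕ ipad = ad bf 6f d0.  K' ⊕ opad = c7 d5 05 ba.
Inner input = (K'⊕ipad) ∥ m = ad bf 6f d0 ∥ 4c 5a 44 4e 64.
Inner hash: even-index sum = 528 mod 256 = 16; odd-index sum = 567 mod 256 = 55 → 10 37.
Outer input = (K'⊕opad) ∥ inner = c7 d5 05 ba ∥ 10 37.
Outer hash (tag): even-index sum = 220 mod 256 = 220; odd-index sum = 454 mod 256 = 198 → dc c6.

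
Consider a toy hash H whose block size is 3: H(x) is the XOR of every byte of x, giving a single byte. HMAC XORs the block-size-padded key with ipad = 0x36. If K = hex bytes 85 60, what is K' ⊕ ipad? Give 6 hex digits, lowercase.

b35636

Key hex bytes 85 60 is 2 bytes ≤ B = 3; zero-pad to 3 bytes: K' = 85 60 00.
XOR each byte with 0x36: 85⊕36=b3, 60⊕36=56, 00⊕36=36.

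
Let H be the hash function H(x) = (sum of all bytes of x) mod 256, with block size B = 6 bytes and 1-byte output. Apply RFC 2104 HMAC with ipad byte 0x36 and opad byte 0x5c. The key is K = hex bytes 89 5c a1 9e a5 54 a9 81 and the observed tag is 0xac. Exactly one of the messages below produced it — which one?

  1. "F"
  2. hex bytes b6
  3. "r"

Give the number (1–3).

1

Key hex bytes 89 5c a1 9e a5 54 a9 81 is 8 bytes > B = 6, so hash it first: H(key) = 47, then zero-pad to 6 bytes: K' = 47 00 00 00 00 00.
K' ⊕ ipad = 71 36 36 36 36 36; K' ⊕ opad = 1b 5c 5c 5c 5c 5c.
m1: inner = H(71 36 36 36 36 36 46) = c5; tag = H(1b 5c 5c 5c 5c 5c c5) = ac ← matches
m2: inner = H(71 36 36 36 36 36 b6) = 35; tag = H(1b 5c 5c 5c 5c 5c 35) = 1c
m3: inner = H(71 36 36 36 36 36 72) = f1; tag = H(1b 5c 5c 5c 5c 5c f1) = d8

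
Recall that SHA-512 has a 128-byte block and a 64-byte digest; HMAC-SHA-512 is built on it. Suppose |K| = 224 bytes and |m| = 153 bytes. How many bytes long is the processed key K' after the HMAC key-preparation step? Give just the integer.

128

Key is 224 > 128 bytes, so it is hashed to 64 bytes then zero-padded to 128: |K'| = 128.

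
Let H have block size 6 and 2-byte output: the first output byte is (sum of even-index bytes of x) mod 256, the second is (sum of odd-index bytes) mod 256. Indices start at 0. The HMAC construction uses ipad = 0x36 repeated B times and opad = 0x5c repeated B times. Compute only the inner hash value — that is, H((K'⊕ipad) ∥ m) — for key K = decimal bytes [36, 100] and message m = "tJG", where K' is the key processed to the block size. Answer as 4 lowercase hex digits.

3908

Key decimal bytes [36, 100] = 24 64 is 2 bytes ≤ B = 6; zero-pad to 6 bytes: K' = 24 64 00 00 00 00.
K' ⊕ ipad = 12 52 36 36 36 36.
Inner input = 12 52 36 36 36 36 ∥ 74 4a 47.
Inner hash: even-index sum = 313 mod 256 = 57; odd-index sum = 264 mod 256 = 8 → 39 08.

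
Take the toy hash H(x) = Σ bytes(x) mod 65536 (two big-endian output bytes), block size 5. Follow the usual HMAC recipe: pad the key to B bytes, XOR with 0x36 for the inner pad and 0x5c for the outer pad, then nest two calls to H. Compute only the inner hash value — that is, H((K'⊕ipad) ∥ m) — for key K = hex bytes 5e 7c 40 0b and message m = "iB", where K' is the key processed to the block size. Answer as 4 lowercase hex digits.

0246

Key hex bytes 5e 7c 40 0b is 4 bytes ≤ B = 5; zero-pad to 5 bytes: K' = 5e 7c 40 0b 00.
K' ⊕ ipad = 68 4a 76 3d 36.
Inner input = 68 4a 76 3d 36 ∥ 69 42.
Inner hash: sum = 104+74+118+61+54+105+66 = 582 → 02 46.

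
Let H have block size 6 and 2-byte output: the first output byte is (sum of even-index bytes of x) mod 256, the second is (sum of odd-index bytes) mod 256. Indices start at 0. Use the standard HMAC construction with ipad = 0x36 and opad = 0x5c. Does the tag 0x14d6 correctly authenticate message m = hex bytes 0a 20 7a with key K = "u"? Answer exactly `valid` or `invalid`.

valid

Key "u" = 75 is 1 byte ≤ B = 6; zero-pad to 6 bytes: K' = 75 00 00 00 00 00.
K' ⊕ ipad = 43 36 36 36 36 36; K' ⊕ opad = 29 5c 5c 5c 5c 5c.
Inner hash: even-index sum = 307 mod 256 = 51; odd-index sum = 194 mod 256 = 194 → 33 c2.
Outer hash (recomputed tag): even-index sum = 276 mod 256 = 20; odd-index sum = 470 mod 256 = 214 → 14 d6.
Recomputed tag = 14d6; claimed = 14d6 → match.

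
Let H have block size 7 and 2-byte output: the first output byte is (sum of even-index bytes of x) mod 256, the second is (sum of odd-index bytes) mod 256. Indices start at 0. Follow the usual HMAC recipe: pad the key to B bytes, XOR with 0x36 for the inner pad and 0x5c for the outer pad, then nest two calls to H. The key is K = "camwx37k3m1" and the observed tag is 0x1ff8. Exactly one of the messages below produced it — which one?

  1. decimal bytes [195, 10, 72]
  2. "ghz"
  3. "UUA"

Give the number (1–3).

1

Key "camwx37k3m1" = 63 61 6d 77 78 33 37 6b 33 6d 31 is 11 bytes > B = 7, so hash it first: H(key) = e3 e3, then zero-pad to 7 bytes: K' = e3 e3 00 00 00 00 00.
K' ⊕ ipad = d5 d5 36 36 36 36 36; K' ⊕ opad = bf bf 5c 5c 5c 5c 5c.
m1: inner = H(d5 d5 36 36 36 36 36 c3 0a 48) = 81 4c; tag = H(bf bf 5c 5c 5c 5c 5c 81 4c) = 1ff8 ← matches
m2: inner = H(d5 d5 36 36 36 36 36 67 68 7a) = df 22; tag = H(bf bf 5c 5c 5c 5c 5c df 22) = f556
m3: inner = H(d5 d5 36 36 36 36 36 55 55 41) = cc d7; tag = H(bf bf 5c 5c 5c 5c 5c cc d7) = aa43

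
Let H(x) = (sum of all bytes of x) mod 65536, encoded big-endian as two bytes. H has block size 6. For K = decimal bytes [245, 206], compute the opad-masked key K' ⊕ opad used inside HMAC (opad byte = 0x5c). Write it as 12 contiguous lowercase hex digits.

a9925c5c5c5c

Key decimal bytes [245, 206] = f5 ce is 2 bytes ≤ B = 6; zero-pad to 6 bytes: K' = f5 ce 00 00 00 00.
XOR each byte with 0x5c: f5⊕5c=a9, ce⊕5c=92, 00⊕5c=5c, 00⊕5c=5c, 00⊕5c=5c, 00⊕5c=5c.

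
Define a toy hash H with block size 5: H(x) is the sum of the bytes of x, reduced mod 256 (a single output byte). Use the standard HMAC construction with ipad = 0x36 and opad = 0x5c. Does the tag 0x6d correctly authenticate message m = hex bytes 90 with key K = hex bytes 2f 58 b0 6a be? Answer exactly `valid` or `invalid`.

invalid

Key hex bytes 2f 58 b0 6a be is exactly B = 5 bytes: K' = 2f 58 b0 6a be.
K' ⊕ ipad = 19 6e 86 5c 88; K' ⊕ opad = 73 04 ec 36 e2.
Inner hash: sum = 25+110+134+92+136+144 = 641; mod 256 = 129 → 81.
Outer hash (recomputed tag): sum = 115+4+236+54+226+129 = 764; mod 256 = 252 → fc.
Recomputed tag = fc; claimed = 6d → mismatch.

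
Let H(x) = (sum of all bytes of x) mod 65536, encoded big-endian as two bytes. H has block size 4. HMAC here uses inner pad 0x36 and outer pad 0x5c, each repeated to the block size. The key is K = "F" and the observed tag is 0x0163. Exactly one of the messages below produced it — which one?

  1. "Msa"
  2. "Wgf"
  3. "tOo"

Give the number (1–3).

Key "F" = 46 is 1 byte ≤ B = 4; zero-pad to 4 bytes: K' = 46 00 00 00.
K' ⊕ ipad = 70 36 36 36; K' ⊕ opad = 1a 5c 5c 5c.
m1: inner = H(70 36 36 36 4d 73 61) = 02 33; tag = H(1a 5c 5c 5c 02 33) = 0163 ← matches
m2: inner = H(70 36 36 36 57 67 66) = 02 36; tag = H(1a 5c 5c 5c 02 36) = 0166
m3: inner = H(70 36 36 36 74 4f 6f) = 02 44; tag = H(1a 5c 5c 5c 02 44) = 0174

1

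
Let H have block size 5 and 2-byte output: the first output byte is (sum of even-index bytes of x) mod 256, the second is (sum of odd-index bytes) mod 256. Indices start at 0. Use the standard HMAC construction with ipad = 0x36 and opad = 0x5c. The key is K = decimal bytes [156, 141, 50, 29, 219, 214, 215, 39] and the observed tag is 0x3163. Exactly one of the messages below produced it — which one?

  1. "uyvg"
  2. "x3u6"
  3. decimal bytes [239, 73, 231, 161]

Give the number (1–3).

Key decimal bytes [156, 141, 50, 29, 219, 214, 215, 39] = 9c 8d 32 1d db d6 d7 27 is 8 bytes > B = 5, so hash it first: H(key) = 80 a7, then zero-pad to 5 bytes: K' = 80 a7 00 00 00.
K' ⊕ ipad = b6 91 36 36 36; K' ⊕ opad = dc fb 5c 5c 5c.
m1: inner = H(b6 91 36 36 36 75 79 76 67) = 02 b2; tag = H(dc fb 5c 5c 5c 02 b2) = 4659
m2: inner = H(b6 91 36 36 36 78 33 75 36) = 8b b4; tag = H(dc fb 5c 5c 5c 8b b4) = 48e2
m3: inner = H(b6 91 36 36 36 ef 49 e7 a1) = 0c 9d; tag = H(dc fb 5c 5c 5c 0c 9d) = 3163 ← matches

3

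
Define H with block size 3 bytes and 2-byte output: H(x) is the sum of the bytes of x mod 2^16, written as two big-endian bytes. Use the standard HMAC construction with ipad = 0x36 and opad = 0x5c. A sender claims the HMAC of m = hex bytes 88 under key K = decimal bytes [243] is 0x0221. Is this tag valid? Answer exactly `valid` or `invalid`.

Key decimal bytes [243] = f3 is 1 byte ≤ B = 3; zero-pad to 3 bytes: K' = f3 00 00.
K' ⊕ ipad = c5 36 36; K' ⊕ opad = af 5c 5c.
Inner hash: sum = 197+54+54+136 = 441 → 01 b9.
Outer hash (recomputed tag): sum = 175+92+92+1+185 = 545 → 02 21.
Recomputed tag = 0221; claimed = 0221 → match.

valid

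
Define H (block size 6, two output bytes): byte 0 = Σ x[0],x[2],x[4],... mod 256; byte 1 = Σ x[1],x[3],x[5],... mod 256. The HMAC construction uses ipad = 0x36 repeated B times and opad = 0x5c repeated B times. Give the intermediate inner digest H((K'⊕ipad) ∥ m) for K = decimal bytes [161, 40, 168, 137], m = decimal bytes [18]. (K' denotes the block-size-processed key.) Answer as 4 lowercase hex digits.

7d13

Key decimal bytes [161, 40, 168, 137] = a1 28 a8 89 is 4 bytes ≤ B = 6; zero-pad to 6 bytes: K' = a1 28 a8 89 00 00.
K' ⊕ ipad = 97 1e 9e bf 36 36.
Inner input = 97 1e 9e bf 36 36 ∥ 12.
Inner hash: even-index sum = 381 mod 256 = 125; odd-index sum = 275 mod 256 = 19 → 7d 13.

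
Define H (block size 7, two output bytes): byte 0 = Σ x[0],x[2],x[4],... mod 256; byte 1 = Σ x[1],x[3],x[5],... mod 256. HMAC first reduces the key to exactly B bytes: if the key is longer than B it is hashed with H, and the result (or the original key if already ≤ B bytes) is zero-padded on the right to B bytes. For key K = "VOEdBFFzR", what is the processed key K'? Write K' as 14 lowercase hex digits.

75730000000000

|K| = 9 > B = 7, so first hash the key.
H(K): even-index sum = 373 mod 256 = 117; odd-index sum = 371 mod 256 = 115 → 75 73.
Zero-pad H(K) = 75 73 to 7 bytes: K' = 75 73 00 00 00 00 00.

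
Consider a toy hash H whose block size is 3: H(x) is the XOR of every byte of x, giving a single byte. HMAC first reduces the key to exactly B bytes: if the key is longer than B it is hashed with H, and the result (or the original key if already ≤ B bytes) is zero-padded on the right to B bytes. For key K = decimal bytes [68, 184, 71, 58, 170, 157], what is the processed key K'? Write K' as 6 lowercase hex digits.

b60000

|K| = 6 > B = 3, so first hash the key.
H(K): XOR 44⊕b8⊕47⊕3a⊕aa⊕9d = b6.
Zero-pad H(K) = b6 to 3 bytes: K' = b6 00 00.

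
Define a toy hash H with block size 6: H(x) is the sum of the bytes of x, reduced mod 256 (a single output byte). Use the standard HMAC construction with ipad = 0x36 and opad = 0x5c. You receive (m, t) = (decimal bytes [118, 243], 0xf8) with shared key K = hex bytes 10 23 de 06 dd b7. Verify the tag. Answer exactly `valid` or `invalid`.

invalid

Key hex bytes 10 23 de 06 dd b7 is exactly B = 6 bytes: K' = 10 23 de 06 dd b7.
K' ⊕ ipad = 26 15 e8 30 eb 81; K' ⊕ opad = 4c 7f 82 5a 81 eb.
Inner hash: sum = 38+21+232+48+235+129+118+243 = 1064; mod 256 = 40 → 28.
Outer hash (recomputed tag): sum = 76+127+130+90+129+235+40 = 827; mod 256 = 59 → 3b.
Recomputed tag = 3b; claimed = f8 → mismatch.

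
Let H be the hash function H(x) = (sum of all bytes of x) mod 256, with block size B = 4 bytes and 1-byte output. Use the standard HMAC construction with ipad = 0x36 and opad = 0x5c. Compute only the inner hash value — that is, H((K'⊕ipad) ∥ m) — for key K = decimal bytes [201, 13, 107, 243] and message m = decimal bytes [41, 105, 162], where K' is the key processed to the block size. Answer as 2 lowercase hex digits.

90

Key decimal bytes [201, 13, 107, 243] = c9 0d 6b f3 is exactly B = 4 bytes: K' = c9 0d 6b f3.
K' ⊕ ipad = ff 3b 5d c5.
Inner input = ff 3b 5d c5 ∥ 29 69 a2.
Inner hash: sum = 255+59+93+197+41+105+162 = 912; mod 256 = 144 → 90.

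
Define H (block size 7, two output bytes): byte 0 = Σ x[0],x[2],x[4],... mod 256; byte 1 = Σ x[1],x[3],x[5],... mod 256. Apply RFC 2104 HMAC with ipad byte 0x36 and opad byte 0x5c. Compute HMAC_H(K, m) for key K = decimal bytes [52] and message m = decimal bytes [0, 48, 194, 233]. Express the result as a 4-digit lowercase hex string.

Key decimal bytes [52] = 34 is 1 byte ≤ B = 7; zero-pad to 7 bytes: K' = 34 00 00 00 00 00 00.
K' ⊕ ipad = 02 36 36 36 36 36 36.  K' ⊕ opad = 68 5c 5c 5c 5c 5c 5c.
Inner input = (K'⊕ipad) ∥ m = 02 36 36 36 36 36 36 ∥ 00 30 c2 e9.
Inner hash: even-index sum = 445 mod 256 = 189; odd-index sum = 356 mod 256 = 100 → bd 64.
Outer input = (K'⊕opad) ∥ inner = 68 5c 5c 5c 5c 5c 5c ∥ bd 64.
Outer hash (tag): even-index sum = 480 mod 256 = 224; odd-index sum = 465 mod 256 = 209 → e0 d1.

e0d1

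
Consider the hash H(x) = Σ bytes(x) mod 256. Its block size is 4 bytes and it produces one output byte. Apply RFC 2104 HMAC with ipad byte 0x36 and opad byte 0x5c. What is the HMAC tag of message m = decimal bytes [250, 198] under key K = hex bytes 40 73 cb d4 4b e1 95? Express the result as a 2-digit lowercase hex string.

ea

Key hex bytes 40 73 cb d4 4b e1 95 is 7 bytes > B = 4, so hash it first: H(key) = 13, then zero-pad to 4 bytes: K' = 13 00 00 00.
K' ⊕ ipad = 25 36 36 36.  K' ⊕ opad = 4f 5c 5c 5c.
Inner input = (K'⊕ipad) ∥ m = 25 36 36 36 ∥ fa c6.
Inner hash: sum = 37+54+54+54+250+198 = 647; mod 256 = 135 → 87.
Outer input = (K'⊕opad) ∥ inner = 4f 5c 5c 5c ∥ 87.
Outer hash (tag): sum = 79+92+92+92+135 = 490; mod 256 = 234 → ea.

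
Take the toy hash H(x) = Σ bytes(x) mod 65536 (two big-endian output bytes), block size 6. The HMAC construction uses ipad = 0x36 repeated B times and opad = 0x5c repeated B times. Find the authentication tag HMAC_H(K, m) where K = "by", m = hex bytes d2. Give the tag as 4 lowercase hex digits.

0222

Key "by" = 62 79 is 2 bytes ≤ B = 6; zero-pad to 6 bytes: K' = 62 79 00 00 00 00.
K' ⊕ ipad = 54 4f 36 36 36 36.  K' ⊕ opad = 3e 25 5c 5c 5c 5c.
Inner input = (K'⊕ipad) ∥ m = 54 4f 36 36 36 36 ∥ d2.
Inner hash: sum = 84+79+54+54+54+54+210 = 589 → 02 4d.
Outer input = (K'⊕opad) ∥ inner = 3e 25 5c 5c 5c 5c ∥ 02 4d.
Outer hash (tag): sum = 62+37+92+92+92+92+2+77 = 546 → 02 22.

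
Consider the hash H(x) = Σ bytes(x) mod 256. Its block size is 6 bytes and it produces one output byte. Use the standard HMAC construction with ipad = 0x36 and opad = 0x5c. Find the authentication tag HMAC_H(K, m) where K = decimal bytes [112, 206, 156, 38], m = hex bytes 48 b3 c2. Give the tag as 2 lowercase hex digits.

d1

Key decimal bytes [112, 206, 156, 38] = 70 ce 9c 26 is 4 bytes ≤ B = 6; zero-pad to 6 bytes: K' = 70 ce 9c 26 00 00.
K' ⊕ ipad = 46 f8 aa 10 36 36.  K' ⊕ opad = 2c 92 c0 7a 5c 5c.
Inner input = (K'⊕ipad) ∥ m = 46 f8 aa 10 36 36 ∥ 48 b3 c2.
Inner hash: sum = 70+248+170+16+54+54+72+179+194 = 1057; mod 256 = 33 → 21.
Outer input = (K'⊕opad) ∥ inner = 2c 92 c0 7a 5c 5c ∥ 21.
Outer hash (tag): sum = 44+146+192+122+92+92+33 = 721; mod 256 = 209 → d1.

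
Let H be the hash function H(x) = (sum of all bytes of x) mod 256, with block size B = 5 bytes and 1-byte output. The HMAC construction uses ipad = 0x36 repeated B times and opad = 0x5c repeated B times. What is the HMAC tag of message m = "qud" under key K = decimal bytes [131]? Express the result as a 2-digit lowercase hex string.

26

Key decimal bytes [131] = 83 is 1 byte ≤ B = 5; zero-pad to 5 bytes: K' = 83 00 00 00 00.
K' ⊕ ipad = b5 36 36 36 36.  K' ⊕ opad = df 5c 5c 5c 5c.
Inner input = (K'⊕ipad) ∥ m = b5 36 36 36 36 ∥ 71 75 64.
Inner hash: sum = 181+54+54+54+54+113+117+100 = 727; mod 256 = 215 → d7.
Outer input = (K'⊕opad) ∥ inner = df 5c 5c 5c 5c ∥ d7.
Outer hash (tag): sum = 223+92+92+92+92+215 = 806; mod 256 = 38 → 26.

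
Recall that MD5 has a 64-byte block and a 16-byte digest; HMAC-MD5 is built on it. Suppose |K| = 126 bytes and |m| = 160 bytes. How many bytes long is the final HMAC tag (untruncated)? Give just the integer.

The tag is one MD5 digest: 16 bytes.

16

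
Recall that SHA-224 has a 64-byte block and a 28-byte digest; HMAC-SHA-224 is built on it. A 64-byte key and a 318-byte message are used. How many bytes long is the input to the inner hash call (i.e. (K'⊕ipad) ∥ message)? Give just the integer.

382

Key is 64 ≤ 64 bytes, zero-padded: |K'| = 64.
Inner input = (K'⊕ipad) ∥ m → 64 + 318 = 382 bytes.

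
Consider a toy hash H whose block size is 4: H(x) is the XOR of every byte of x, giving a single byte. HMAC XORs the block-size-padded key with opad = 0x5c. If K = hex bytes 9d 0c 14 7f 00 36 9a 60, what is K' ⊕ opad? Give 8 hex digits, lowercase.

6a5c5c5c

Key hex bytes 9d 0c 14 7f 00 36 9a 60 is 8 bytes > B = 4, so hash it first: H(key) = 36, then zero-pad to 4 bytes: K' = 36 00 00 00.
XOR each byte with 0x5c: 36⊕5c=6a, 00⊕5c=5c, 00⊕5c=5c, 00⊕5c=5c.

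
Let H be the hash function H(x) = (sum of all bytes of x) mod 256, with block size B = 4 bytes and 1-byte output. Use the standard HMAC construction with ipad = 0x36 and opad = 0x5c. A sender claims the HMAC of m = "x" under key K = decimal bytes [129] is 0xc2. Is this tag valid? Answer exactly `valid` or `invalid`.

Key decimal bytes [129] = 81 is 1 byte ≤ B = 4; zero-pad to 4 bytes: K' = 81 00 00 00.
K' ⊕ ipad = b7 36 36 36; K' ⊕ opad = dd 5c 5c 5c.
Inner hash: sum = 183+54+54+54+120 = 465; mod 256 = 209 → d1.
Outer hash (recomputed tag): sum = 221+92+92+92+209 = 706; mod 256 = 194 → c2.
Recomputed tag = c2; claimed = c2 → match.

valid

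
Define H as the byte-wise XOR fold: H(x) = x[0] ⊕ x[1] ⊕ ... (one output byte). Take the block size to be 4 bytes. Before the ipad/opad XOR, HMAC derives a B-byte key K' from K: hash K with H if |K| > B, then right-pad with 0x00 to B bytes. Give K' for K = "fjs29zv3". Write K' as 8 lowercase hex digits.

4b000000

|K| = 8 > B = 4, so first hash the key.
H(K): XOR 66⊕6a⊕73⊕32⊕39⊕7a⊕76⊕33 = 4b.
Zero-pad H(K) = 4b to 4 bytes: K' = 4b 00 00 00.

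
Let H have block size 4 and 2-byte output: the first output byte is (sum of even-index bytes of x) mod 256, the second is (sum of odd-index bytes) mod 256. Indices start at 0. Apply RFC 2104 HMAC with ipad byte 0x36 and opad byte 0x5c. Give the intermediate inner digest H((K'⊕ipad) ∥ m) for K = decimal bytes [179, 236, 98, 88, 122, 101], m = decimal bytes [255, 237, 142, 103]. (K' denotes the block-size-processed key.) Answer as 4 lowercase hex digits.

Key decimal bytes [179, 236, 98, 88, 122, 101] = b3 ec 62 58 7a 65 is 6 bytes > B = 4, so hash it first: H(key) = 8f a9, then zero-pad to 4 bytes: K' = 8f a9 00 00.
K' ⊕ ipad = b9 9f 36 36.
Inner input = b9 9f 36 36 ∥ ff ed 8e 67.
Inner hash: even-index sum = 636 mod 256 = 124; odd-index sum = 553 mod 256 = 41 → 7c 29.

7c29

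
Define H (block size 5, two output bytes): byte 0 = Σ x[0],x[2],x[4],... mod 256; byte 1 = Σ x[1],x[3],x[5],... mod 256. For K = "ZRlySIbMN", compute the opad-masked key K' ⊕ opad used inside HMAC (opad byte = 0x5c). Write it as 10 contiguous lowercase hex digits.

953d5c5c5c

Key "ZRlySIbMN" = 5a 52 6c 79 53 49 62 4d 4e is 9 bytes > B = 5, so hash it first: H(key) = c9 61, then zero-pad to 5 bytes: K' = c9 61 00 00 00.
XOR each byte with 0x5c: c9⊕5c=95, 61⊕5c=3d, 00⊕5c=5c, 00⊕5c=5c, 00⊕5c=5c.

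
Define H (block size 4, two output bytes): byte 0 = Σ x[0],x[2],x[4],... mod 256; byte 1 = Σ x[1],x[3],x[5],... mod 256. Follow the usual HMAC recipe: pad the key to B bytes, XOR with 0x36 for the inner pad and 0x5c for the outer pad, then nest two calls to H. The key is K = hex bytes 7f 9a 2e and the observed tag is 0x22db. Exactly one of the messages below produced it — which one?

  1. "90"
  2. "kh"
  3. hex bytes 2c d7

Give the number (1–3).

Key hex bytes 7f 9a 2e is 3 bytes ≤ B = 4; zero-pad to 4 bytes: K' = 7f 9a 2e 00.
K' ⊕ ipad = 49 ac 18 36; K' ⊕ opad = 23 c6 72 5c.
m1: inner = H(49 ac 18 36 39 30) = 9a 12; tag = H(23 c6 72 5c 9a 12) = 2f34
m2: inner = H(49 ac 18 36 6b 68) = cc 4a; tag = H(23 c6 72 5c cc 4a) = 616c
m3: inner = H(49 ac 18 36 2c d7) = 8d b9; tag = H(23 c6 72 5c 8d b9) = 22db ← matches

3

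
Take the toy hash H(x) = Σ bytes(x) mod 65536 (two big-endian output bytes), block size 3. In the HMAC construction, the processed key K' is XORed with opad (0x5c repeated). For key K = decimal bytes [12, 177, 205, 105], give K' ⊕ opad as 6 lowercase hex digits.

5daf5c

Key decimal bytes [12, 177, 205, 105] = 0c b1 cd 69 is 4 bytes > B = 3, so hash it first: H(key) = 01 f3, then zero-pad to 3 bytes: K' = 01 f3 00.
XOR each byte with 0x5c: 01⊕5c=5d, f3⊕5c=af, 00⊕5c=5c.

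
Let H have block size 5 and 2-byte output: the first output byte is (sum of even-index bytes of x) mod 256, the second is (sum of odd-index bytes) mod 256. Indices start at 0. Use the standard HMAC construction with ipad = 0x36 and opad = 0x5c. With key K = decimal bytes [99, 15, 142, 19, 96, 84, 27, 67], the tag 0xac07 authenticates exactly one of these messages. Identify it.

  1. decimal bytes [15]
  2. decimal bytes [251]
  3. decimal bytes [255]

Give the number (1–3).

Key decimal bytes [99, 15, 142, 19, 96, 84, 27, 67] = 63 0f 8e 13 60 54 1b 43 is 8 bytes > B = 5, so hash it first: H(key) = 6c b9, then zero-pad to 5 bytes: K' = 6c b9 00 00 00.
K' ⊕ ipad = 5a 8f 36 36 36; K' ⊕ opad = 30 e5 5c 5c 5c.
m1: inner = H(5a 8f 36 36 36 0f) = c6 d4; tag = H(30 e5 5c 5c 5c c6 d4) = bc07
m2: inner = H(5a 8f 36 36 36 fb) = c6 c0; tag = H(30 e5 5c 5c 5c c6 c0) = a807
m3: inner = H(5a 8f 36 36 36 ff) = c6 c4; tag = H(30 e5 5c 5c 5c c6 c4) = ac07 ← matches

3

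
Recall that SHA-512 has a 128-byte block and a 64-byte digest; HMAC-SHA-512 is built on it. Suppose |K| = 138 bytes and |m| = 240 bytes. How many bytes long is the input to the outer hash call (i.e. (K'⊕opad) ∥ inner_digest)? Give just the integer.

192

Key is 138 > 128 bytes, so it is hashed to 64 bytes then zero-padded to 128: |K'| = 128.
Outer input = (K'⊕opad) ∥ H(inner) → 128 + 64 = 192 bytes.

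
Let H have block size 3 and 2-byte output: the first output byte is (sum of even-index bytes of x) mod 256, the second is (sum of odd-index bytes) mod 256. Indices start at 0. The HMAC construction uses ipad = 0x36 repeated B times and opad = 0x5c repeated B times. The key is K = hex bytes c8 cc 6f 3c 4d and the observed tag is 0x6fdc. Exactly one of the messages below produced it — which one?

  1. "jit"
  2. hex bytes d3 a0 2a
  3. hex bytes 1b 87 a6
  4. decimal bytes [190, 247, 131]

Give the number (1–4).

Key hex bytes c8 cc 6f 3c 4d is 5 bytes > B = 3, so hash it first: H(key) = 84 08, then zero-pad to 3 bytes: K' = 84 08 00.
K' ⊕ ipad = b2 3e 36; K' ⊕ opad = d8 54 5c.
m1: inner = H(b2 3e 36 6a 69 74) = 51 1c; tag = H(d8 54 5c 51 1c) = 50a5
m2: inner = H(b2 3e 36 d3 a0 2a) = 88 3b; tag = H(d8 54 5c 88 3b) = 6fdc ← matches
m3: inner = H(b2 3e 36 1b 87 a6) = 6f ff; tag = H(d8 54 5c 6f ff) = 33c3
m4: inner = H(b2 3e 36 be f7 83) = df 7f; tag = H(d8 54 5c df 7f) = b333

2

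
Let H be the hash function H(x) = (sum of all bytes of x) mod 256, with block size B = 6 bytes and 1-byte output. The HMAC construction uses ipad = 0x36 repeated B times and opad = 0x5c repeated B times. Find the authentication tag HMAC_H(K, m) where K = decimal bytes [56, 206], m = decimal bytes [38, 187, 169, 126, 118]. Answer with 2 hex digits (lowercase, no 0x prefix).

c2

Key decimal bytes [56, 206] = 38 ce is 2 bytes ≤ B = 6; zero-pad to 6 bytes: K' = 38 ce 00 00 00 00.
K' ⊕ ipad = 0e f8 36 36 36 36.  K' ⊕ opad = 64 92 5c 5c 5c 5c.
Inner input = (K'⊕ipad) ∥ m = 0e f8 36 36 36 36 ∥ 26 bb a9 7e 76.
Inner hash: sum = 14+248+54+54+54+54+38+187+169+126+118 = 1116; mod 256 = 92 → 5c.
Outer input = (K'⊕opad) ∥ inner = 64 92 5c 5c 5c 5c ∥ 5c.
Outer hash (tag): sum = 100+146+92+92+92+92+92 = 706; mod 256 = 194 → c2.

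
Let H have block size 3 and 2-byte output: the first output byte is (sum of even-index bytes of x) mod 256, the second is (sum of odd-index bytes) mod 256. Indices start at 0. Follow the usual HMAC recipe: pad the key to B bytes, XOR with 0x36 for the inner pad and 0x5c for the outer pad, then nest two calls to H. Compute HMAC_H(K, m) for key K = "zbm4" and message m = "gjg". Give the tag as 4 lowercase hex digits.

Key "zbm4" = 7a 62 6d 34 is 4 bytes > B = 3, so hash it first: H(key) = e7 96, then zero-pad to 3 bytes: K' = e7 96 00.
K' ⊕ ipad = d1 a0 36.  K' ⊕ opad = bb ca 5c.
Inner input = (K'⊕ipad) ∥ m = d1 a0 36 ∥ 67 6a 67.
Inner hash: even-index sum = 369 mod 256 = 113; odd-index sum = 366 mod 256 = 110 → 71 6e.
Outer input = (K'⊕opad) ∥ inner = bb ca 5c ∥ 71 6e.
Outer hash (tag): even-index sum = 389 mod 256 = 133; odd-index sum = 315 mod 256 = 59 → 85 3b.

853b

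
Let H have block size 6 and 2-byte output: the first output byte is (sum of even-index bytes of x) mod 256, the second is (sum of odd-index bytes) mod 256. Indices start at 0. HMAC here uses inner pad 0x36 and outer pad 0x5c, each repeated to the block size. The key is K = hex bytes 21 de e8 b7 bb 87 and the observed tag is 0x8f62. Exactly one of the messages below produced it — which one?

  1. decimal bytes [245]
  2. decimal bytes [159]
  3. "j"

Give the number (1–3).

Key hex bytes 21 de e8 b7 bb 87 is exactly B = 6 bytes: K' = 21 de e8 b7 bb 87.
K' ⊕ ipad = 17 e8 de 81 8d b1; K' ⊕ opad = 7d 82 b4 eb e7 db.
m1: inner = H(17 e8 de 81 8d b1 f5) = 77 1a; tag = H(7d 82 b4 eb e7 db 77 1a) = 8f62 ← matches
m2: inner = H(17 e8 de 81 8d b1 9f) = 21 1a; tag = H(7d 82 b4 eb e7 db 21 1a) = 3962
m3: inner = H(17 e8 de 81 8d b1 6a) = ec 1a; tag = H(7d 82 b4 eb e7 db ec 1a) = 0462

1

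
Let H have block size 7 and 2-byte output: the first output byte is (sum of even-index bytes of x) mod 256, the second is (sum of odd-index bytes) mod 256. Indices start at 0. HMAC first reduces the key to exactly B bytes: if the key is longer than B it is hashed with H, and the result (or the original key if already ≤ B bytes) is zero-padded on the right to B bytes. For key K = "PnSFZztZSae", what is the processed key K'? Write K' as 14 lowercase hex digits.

|K| = 11 > B = 7, so first hash the key.
H(K): even-index sum = 553 mod 256 = 41; odd-index sum = 489 mod 256 = 233 → 29 e9.
Zero-pad H(K) = 29 e9 to 7 bytes: K' = 29 e9 00 00 00 00 00.

29e90000000000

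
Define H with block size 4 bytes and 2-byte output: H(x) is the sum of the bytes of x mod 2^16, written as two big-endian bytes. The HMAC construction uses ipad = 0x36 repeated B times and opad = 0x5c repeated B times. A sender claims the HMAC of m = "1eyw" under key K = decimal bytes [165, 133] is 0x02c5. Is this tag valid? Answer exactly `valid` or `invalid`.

valid

Key decimal bytes [165, 133] = a5 85 is 2 bytes ≤ B = 4; zero-pad to 4 bytes: K' = a5 85 00 00.
K' ⊕ ipad = 93 b3 36 36; K' ⊕ opad = f9 d9 5c 5c.
Inner hash: sum = 147+179+54+54+49+101+121+119 = 824 → 03 38.
Outer hash (recomputed tag): sum = 249+217+92+92+3+56 = 709 → 02 c5.
Recomputed tag = 02c5; claimed = 02c5 → match.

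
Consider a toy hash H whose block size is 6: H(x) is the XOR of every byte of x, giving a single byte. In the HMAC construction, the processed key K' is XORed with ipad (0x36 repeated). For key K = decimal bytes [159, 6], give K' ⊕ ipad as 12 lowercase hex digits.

a93036363636

Key decimal bytes [159, 6] = 9f 06 is 2 bytes ≤ B = 6; zero-pad to 6 bytes: K' = 9f 06 00 00 00 00.
XOR each byte with 0x36: 9f⊕36=a9, 06⊕36=30, 00⊕36=36, 00⊕36=36, 00⊕36=36, 00⊕36=36.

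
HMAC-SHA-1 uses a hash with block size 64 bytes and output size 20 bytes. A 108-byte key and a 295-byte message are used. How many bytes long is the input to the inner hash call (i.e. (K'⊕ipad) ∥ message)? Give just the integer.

Key is 108 > 64 bytes, so it is hashed to 20 bytes then zero-padded to 64: |K'| = 64.
Inner input = (K'⊕ipad) ∥ m → 64 + 295 = 359 bytes.

359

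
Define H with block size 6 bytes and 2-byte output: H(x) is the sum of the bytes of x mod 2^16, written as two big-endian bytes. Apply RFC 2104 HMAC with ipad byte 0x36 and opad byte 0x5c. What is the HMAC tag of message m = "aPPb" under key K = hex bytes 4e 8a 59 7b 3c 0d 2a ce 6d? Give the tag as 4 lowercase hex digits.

02b3

Key hex bytes 4e 8a 59 7b 3c 0d 2a ce 6d is 9 bytes > B = 6, so hash it first: H(key) = 03 5a, then zero-pad to 6 bytes: K' = 03 5a 00 00 00 00.
K' ⊕ ipad = 35 6c 36 36 36 36.  K' ⊕ opad = 5f 06 5c 5c 5c 5c.
Inner input = (K'⊕ipad) ∥ m = 35 6c 36 36 36 36 ∥ 61 50 50 62.
Inner hash: sum = 53+108+54+54+54+54+97+80+80+98 = 732 → 02 dc.
Outer input = (K'⊕opad) ∥ inner = 5f 06 5c 5c 5c 5c ∥ 02 dc.
Outer hash (tag): sum = 95+6+92+92+92+92+2+220 = 691 → 02 b3.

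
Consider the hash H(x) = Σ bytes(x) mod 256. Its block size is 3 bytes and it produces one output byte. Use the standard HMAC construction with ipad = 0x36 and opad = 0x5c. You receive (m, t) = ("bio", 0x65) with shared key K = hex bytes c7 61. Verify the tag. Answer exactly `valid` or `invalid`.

Key hex bytes c7 61 is 2 bytes ≤ B = 3; zero-pad to 3 bytes: K' = c7 61 00.
K' ⊕ ipad = f1 57 36; K' ⊕ opad = 9b 3d 5c.
Inner hash: sum = 241+87+54+98+105+111 = 696; mod 256 = 184 → b8.
Outer hash (recomputed tag): sum = 155+61+92+184 = 492; mod 256 = 236 → ec.
Recomputed tag = ec; claimed = 65 → mismatch.

invalid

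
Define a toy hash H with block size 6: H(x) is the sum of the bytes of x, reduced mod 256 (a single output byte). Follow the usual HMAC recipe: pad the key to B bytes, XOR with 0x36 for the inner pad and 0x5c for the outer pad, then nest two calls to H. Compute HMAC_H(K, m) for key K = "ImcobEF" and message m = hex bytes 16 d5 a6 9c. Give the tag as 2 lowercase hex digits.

Key "ImcobEF" = 49 6d 63 6f 62 45 46 is 7 bytes > B = 6, so hash it first: H(key) = 75, then zero-pad to 6 bytes: K' = 75 00 00 00 00 00.
K' ⊕ ipad = 43 36 36 36 36 36.  K' ⊕ opad = 29 5c 5c 5c 5c 5c.
Inner input = (K'⊕ipad) ∥ m = 43 36 36 36 36 36 ∥ 16 d5 a6 9c.
Inner hash: sum = 67+54+54+54+54+54+22+213+166+156 = 894; mod 256 = 126 → 7e.
Outer input = (K'⊕opad) ∥ inner = 29 5c 5c 5c 5c 5c ∥ 7e.
Outer hash (tag): sum = 41+92+92+92+92+92+126 = 627; mod 256 = 115 → 73.

73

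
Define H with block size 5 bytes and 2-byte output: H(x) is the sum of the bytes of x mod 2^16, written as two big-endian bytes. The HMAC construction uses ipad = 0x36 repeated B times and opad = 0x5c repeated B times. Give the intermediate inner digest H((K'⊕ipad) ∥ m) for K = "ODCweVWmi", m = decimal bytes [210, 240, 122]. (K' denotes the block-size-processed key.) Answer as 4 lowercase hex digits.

0316

Key "ODCweVWmi" = 4f 44 43 77 65 56 57 6d 69 is 9 bytes > B = 5, so hash it first: H(key) = 03 35, then zero-pad to 5 bytes: K' = 03 35 00 00 00.
K' ⊕ ipad = 35 03 36 36 36.
Inner input = 35 03 36 36 36 ∥ d2 f0 7a.
Inner hash: sum = 53+3+54+54+54+210+240+122 = 790 → 03 16.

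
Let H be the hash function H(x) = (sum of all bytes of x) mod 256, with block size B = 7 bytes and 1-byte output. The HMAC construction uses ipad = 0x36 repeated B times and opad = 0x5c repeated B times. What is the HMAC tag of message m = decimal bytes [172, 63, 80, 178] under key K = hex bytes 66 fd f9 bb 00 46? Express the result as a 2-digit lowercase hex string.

Key hex bytes 66 fd f9 bb 00 46 is 6 bytes ≤ B = 7; zero-pad to 7 bytes: K' = 66 fd f9 bb 00 46 00.
K' ⊕ ipad = 50 cb cf 8d 36 70 36.  K' ⊕ opad = 3a a1 a5 e7 5c 1a 5c.
Inner input = (K'⊕ipad) ∥ m = 50 cb cf 8d 36 70 36 ∥ ac 3f 50 b2.
Inner hash: sum = 80+203+207+141+54+112+54+172+63+80+178 = 1344; mod 256 = 64 → 40.
Outer input = (K'⊕opad) ∥ inner = 3a a1 a5 e7 5c 1a 5c ∥ 40.
Outer hash (tag): sum = 58+161+165+231+92+26+92+64 = 889; mod 256 = 121 → 79.

79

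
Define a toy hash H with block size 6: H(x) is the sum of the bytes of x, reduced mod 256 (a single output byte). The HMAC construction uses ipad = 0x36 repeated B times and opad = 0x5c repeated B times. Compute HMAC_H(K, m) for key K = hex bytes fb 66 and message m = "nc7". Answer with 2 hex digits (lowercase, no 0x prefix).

Key hex bytes fb 66 is 2 bytes ≤ B = 6; zero-pad to 6 bytes: K' = fb 66 00 00 00 00.
K' ⊕ ipad = cd 50 36 36 36 36.  K' ⊕ opad = a7 3a 5c 5c 5c 5c.
Inner input = (K'⊕ipad) ∥ m = cd 50 36 36 36 36 ∥ 6e 63 37.
Inner hash: sum = 205+80+54+54+54+54+110+99+55 = 765; mod 256 = 253 → fd.
Outer input = (K'⊕opad) ∥ inner = a7 3a 5c 5c 5c 5c ∥ fd.
Outer hash (tag): sum = 167+58+92+92+92+92+253 = 846; mod 256 = 78 → 4e.

4e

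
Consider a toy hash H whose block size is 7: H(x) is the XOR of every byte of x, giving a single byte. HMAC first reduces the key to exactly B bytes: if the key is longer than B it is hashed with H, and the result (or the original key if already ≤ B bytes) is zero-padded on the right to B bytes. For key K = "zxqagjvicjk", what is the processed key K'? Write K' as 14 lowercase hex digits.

62000000000000

|K| = 11 > B = 7, so first hash the key.
H(K): XOR 7a⊕78⊕71⊕61⊕67⊕6a⊕76⊕69⊕63⊕6a⊕6b = 62.
Zero-pad H(K) = 62 to 7 bytes: K' = 62 00 00 00 00 00 00.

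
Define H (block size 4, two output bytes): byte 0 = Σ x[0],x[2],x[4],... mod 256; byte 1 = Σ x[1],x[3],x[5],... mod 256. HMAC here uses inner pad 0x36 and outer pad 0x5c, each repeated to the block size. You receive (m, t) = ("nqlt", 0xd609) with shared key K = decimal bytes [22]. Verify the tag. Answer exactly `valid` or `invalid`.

Key decimal bytes [22] = 16 is 1 byte ≤ B = 4; zero-pad to 4 bytes: K' = 16 00 00 00.
K' ⊕ ipad = 20 36 36 36; K' ⊕ opad = 4a 5c 5c 5c.
Inner hash: even-index sum = 304 mod 256 = 48; odd-index sum = 337 mod 256 = 81 → 30 51.
Outer hash (recomputed tag): even-index sum = 214 mod 256 = 214; odd-index sum = 265 mod 256 = 9 → d6 09.
Recomputed tag = d609; claimed = d609 → match.

valid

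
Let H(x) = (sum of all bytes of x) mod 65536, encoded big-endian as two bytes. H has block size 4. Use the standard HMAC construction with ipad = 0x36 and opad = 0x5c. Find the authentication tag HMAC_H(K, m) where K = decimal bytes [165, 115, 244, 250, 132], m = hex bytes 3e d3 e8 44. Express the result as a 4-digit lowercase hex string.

Key decimal bytes [165, 115, 244, 250, 132] = a5 73 f4 fa 84 is 5 bytes > B = 4, so hash it first: H(key) = 03 8a, then zero-pad to 4 bytes: K' = 03 8a 00 00.
K' ⊕ ipad = 35 bc 36 36.  K' ⊕ opad = 5f d6 5c 5c.
Inner input = (K'⊕ipad) ∥ m = 35 bc 36 36 ∥ 3e d3 e8 44.
Inner hash: sum = 53+188+54+54+62+211+232+68 = 922 → 03 9a.
Outer input = (K'⊕opad) ∥ inner = 5f d6 5c 5c ∥ 03 9a.
Outer hash (tag): sum = 95+214+92+92+3+154 = 650 → 02 8a.

028a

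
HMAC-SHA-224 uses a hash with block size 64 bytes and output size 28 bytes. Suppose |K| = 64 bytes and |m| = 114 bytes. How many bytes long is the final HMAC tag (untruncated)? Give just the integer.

28

The tag is one SHA-224 digest: 28 bytes.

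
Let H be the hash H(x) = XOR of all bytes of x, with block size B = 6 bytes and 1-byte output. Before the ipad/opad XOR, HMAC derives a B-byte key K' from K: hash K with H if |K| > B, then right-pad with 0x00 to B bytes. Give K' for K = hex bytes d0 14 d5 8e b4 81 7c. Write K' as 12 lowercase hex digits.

d60000000000

|K| = 7 > B = 6, so first hash the key.
H(K): XOR d0⊕14⊕d5⊕8e⊕b4⊕81⊕7c = d6.
Zero-pad H(K) = d6 to 6 bytes: K' = d6 00 00 00 00 00.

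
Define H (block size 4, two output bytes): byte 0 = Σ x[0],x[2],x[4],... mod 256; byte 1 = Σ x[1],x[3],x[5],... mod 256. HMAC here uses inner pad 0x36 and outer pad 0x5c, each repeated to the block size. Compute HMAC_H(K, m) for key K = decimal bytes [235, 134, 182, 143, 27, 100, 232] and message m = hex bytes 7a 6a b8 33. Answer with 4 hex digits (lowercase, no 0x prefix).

Key decimal bytes [235, 134, 182, 143, 27, 100, 232] = eb 86 b6 8f 1b 64 e8 is 7 bytes > B = 4, so hash it first: H(key) = a4 79, then zero-pad to 4 bytes: K' = a4 79 00 00.
K' ⊕ ipad = 92 4f 36 36.  K' ⊕ opad = f8 25 5c 5c.
Inner input = (K'⊕ipad) ∥ m = 92 4f 36 36 ∥ 7a 6a b8 33.
Inner hash: even-index sum = 506 mod 256 = 250; odd-index sum = 290 mod 256 = 34 → fa 22.
Outer input = (K'⊕opad) ∥ inner = f8 25 5c 5c ∥ fa 22.
Outer hash (tag): even-index sum = 590 mod 256 = 78; odd-index sum = 163 mod 256 = 163 → 4e a3.

4ea3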